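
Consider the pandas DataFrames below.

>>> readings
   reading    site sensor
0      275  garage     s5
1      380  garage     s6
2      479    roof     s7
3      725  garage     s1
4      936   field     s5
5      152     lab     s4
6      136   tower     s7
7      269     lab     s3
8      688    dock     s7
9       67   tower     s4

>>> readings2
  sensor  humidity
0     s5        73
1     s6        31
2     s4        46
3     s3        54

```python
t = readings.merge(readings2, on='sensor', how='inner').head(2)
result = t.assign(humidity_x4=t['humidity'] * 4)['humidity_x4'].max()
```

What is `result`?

292

merge on 'sensor' (how='inner') → 6 rows:
   reading    site sensor  humidity
0      275  garage     s5        73
1      380  garage     s6        31
2      936   field     s5        73
3      152     lab     s4        46
4      269     lab     s3        54
5       67   tower     s4        46
take first 2 rows:
   reading    site sensor  humidity
0      275  garage     s5        73
1      380  garage     s6        31
add column humidity_x4 = t['humidity'] * 4:
   reading    site sensor  humidity  humidity_x4
0      275  garage     s5        73          292
1      380  garage     s6        31          124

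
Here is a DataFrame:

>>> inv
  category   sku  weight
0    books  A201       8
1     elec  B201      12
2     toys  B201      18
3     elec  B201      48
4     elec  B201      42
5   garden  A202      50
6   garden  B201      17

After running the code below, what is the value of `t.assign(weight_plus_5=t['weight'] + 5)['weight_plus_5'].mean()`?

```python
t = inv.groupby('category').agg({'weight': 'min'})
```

group by category, min of weight:
          weight
category        
books          8
elec          12
garden        17
toys          18
add column weight_plus_5 = t['weight'] + 5:
          weight  weight_plus_5
category                       
books          8             13
elec          12             17
garden        17             22
toys          18             23
Then the mean of column 'weight_plus_5': 18.75

18.75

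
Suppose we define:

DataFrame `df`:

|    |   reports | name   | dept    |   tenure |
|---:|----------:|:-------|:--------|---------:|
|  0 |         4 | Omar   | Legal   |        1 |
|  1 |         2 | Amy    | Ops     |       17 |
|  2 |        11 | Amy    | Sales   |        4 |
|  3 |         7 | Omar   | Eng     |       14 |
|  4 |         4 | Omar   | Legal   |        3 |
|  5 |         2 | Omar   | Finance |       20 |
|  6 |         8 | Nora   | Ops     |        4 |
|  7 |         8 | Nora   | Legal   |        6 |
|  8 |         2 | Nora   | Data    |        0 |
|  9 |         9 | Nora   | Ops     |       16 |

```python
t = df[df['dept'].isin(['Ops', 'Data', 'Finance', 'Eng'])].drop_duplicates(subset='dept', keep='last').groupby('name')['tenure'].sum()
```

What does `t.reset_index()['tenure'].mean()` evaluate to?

25.0

filter rows where dept in ['Ops', 'Data', 'Finance', 'Eng']:
   reports  name     dept  tenure
1        2   Amy      Ops      17
3        7  Omar      Eng      14
5        2  Omar  Finance      20
6        8  Nora      Ops       4
8        2  Nora     Data       0
9        9  Nora      Ops      16
drop duplicate dept (keep=last):
   reports  name     dept  tenure
3        7  Omar      Eng      14
5        2  Omar  Finance      20
8        2  Nora     Data       0
9        9  Nora      Ops      16
group by name, sum of tenure:
name
Nora    16
Omar    34
Name: tenure, dtype: int64
reset_index():
   name  tenure
0  Nora      16
1  Omar      34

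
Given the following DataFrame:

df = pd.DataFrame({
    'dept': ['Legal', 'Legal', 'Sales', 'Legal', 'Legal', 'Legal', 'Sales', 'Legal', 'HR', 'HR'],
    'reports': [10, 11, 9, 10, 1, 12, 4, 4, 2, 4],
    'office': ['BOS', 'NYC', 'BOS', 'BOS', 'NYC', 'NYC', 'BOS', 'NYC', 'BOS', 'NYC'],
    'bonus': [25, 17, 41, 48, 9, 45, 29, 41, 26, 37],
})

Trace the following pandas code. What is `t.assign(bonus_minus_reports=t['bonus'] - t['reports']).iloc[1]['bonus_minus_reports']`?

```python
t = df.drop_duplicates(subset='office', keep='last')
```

drop duplicate office (keep=last):
  dept  reports office  bonus
8   HR        2    BOS     26
9   HR        4    NYC     37
add column bonus_minus_reports = t['bonus'] - t['reports']:
  dept  reports office  bonus  bonus_minus_reports
8   HR        2    BOS     26                   24
9   HR        4    NYC     37                   33
So iloc[1]['bonus_minus_reports'] = 33.

33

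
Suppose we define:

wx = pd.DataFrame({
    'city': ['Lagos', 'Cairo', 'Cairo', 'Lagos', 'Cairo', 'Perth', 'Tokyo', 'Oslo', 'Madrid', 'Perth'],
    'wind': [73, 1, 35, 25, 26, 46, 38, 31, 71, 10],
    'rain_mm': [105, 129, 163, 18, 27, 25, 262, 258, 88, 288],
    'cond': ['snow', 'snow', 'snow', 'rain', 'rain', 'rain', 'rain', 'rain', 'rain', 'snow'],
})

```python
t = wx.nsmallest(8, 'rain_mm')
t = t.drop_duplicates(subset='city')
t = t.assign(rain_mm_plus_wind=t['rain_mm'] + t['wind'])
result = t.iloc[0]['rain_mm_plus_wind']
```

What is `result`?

43

take 8 rows with smallest rain_mm:
     city  wind  rain_mm  cond
3   Lagos    25       18  rain
5   Perth    46       25  rain
4   Cairo    26       27  rain
8  Madrid    71       88  rain
0   Lagos    73      105  snow
1   Cairo     1      129  snow
2   Cairo    35      163  snow
7    Oslo    31      258  rain
drop duplicate city (keep=first):
     city  wind  rain_mm  cond
3   Lagos    25       18  rain
5   Perth    46       25  rain
4   Cairo    26       27  rain
8  Madrid    71       88  rain
7    Oslo    31      258  rain
add column rain_mm_plus_wind = t['rain_mm'] + t['wind']:
     city  wind  rain_mm  cond  rain_mm_plus_wind
3   Lagos    25       18  rain                 43
5   Perth    46       25  rain                 71
4   Cairo    26       27  rain                 53
8  Madrid    71       88  rain                159
7    Oslo    31      258  rain                289
Taking the value at position 0, column 'rain_mm_plus_wind' gives 43.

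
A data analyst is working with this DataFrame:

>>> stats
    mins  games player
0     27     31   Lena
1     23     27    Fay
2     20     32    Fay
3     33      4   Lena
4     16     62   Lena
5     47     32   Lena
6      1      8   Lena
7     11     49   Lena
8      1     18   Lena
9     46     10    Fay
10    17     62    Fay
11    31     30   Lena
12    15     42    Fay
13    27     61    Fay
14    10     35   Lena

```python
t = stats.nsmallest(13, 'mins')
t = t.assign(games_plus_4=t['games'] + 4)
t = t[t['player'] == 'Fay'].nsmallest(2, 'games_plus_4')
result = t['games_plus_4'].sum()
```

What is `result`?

67

take 13 rows with smallest mins:
    mins  games player
6      1      8   Lena
8      1     18   Lena
14    10     35   Lena
7     11     49   Lena
12    15     42    Fay
4     16     62   Lena
10    17     62    Fay
2     20     32    Fay
1     23     27    Fay
0     27     31   Lena
13    27     61    Fay
11    31     30   Lena
3     33      4   Lena
add column games_plus_4 = t['games'] + 4:
    mins  games player  games_plus_4
6      1      8   Lena            12
8      1     18   Lena            22
14    10     35   Lena            39
7     11     49   Lena            53
12    15     42    Fay            46
4     16     62   Lena            66
10    17     62    Fay            66
2     20     32    Fay            36
1     23     27    Fay            31
0     27     31   Lena            35
13    27     61    Fay            65
11    31     30   Lena            34
3     33      4   Lena             8
filter rows where player == 'Fay':
    mins  games player  games_plus_4
12    15     42    Fay            46
10    17     62    Fay            66
2     20     32    Fay            36
1     23     27    Fay            31
13    27     61    Fay            65
take 2 rows with smallest games_plus_4:
   mins  games player  games_plus_4
1    23     27    Fay            31
2    20     32    Fay            36
Then the sum of column 'games_plus_4': 67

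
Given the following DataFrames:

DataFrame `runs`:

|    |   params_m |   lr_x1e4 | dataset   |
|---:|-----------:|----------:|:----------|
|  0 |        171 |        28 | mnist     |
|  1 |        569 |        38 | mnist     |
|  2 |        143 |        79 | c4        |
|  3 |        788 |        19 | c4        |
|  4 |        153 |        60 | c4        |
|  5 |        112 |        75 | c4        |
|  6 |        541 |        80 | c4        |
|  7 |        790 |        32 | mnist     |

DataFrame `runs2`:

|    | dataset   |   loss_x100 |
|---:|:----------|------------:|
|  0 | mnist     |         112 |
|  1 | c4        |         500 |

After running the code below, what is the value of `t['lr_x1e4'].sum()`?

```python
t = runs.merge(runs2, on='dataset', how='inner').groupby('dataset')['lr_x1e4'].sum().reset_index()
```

merge on 'dataset' (how='inner') → 8 rows:
   params_m  lr_x1e4 dataset  loss_x100
0       171       28   mnist        112
1       569       38   mnist        112
2       143       79      c4        500
3       788       19      c4        500
4       153       60      c4        500
5       112       75      c4        500
6       541       80      c4        500
7       790       32   mnist        112
group by dataset, sum of lr_x1e4:
dataset
c4       313
mnist     98
Name: lr_x1e4, dtype: int64
reset_index():
  dataset  lr_x1e4
0      c4      313
1   mnist       98
Then the sum of column 'lr_x1e4': 411

411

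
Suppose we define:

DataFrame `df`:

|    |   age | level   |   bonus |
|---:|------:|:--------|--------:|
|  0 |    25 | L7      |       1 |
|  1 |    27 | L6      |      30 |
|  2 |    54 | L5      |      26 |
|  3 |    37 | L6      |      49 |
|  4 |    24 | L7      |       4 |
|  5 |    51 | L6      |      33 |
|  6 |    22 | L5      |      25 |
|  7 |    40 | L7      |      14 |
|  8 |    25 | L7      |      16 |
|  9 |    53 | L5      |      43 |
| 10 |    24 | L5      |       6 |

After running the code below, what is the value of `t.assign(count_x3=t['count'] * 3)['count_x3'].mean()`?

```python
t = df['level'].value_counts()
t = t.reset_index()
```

value_counts of level:
level
L7    4
L5    4
L6    3
Name: count, dtype: int64
reset_index():
  level  count
0    L7      4
1    L5      4
2    L6      3
add column count_x3 = t['count'] * 3:
  level  count  count_x3
0    L7      4        12
1    L5      4        12
2    L6      3         9
Hence 11.0.

11.0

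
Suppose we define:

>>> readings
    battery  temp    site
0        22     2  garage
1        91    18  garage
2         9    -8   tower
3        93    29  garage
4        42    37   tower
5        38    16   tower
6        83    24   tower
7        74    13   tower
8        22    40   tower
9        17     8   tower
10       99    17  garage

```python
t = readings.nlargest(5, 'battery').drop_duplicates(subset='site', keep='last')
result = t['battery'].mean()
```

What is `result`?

82.5

take 5 rows with largest battery:
    battery  temp    site
10       99    17  garage
3        93    29  garage
1        91    18  garage
6        83    24   tower
7        74    13   tower
drop duplicate site (keep=last):
   battery  temp    site
1       91    18  garage
7       74    13   tower
mean of column 'battery' → 82.5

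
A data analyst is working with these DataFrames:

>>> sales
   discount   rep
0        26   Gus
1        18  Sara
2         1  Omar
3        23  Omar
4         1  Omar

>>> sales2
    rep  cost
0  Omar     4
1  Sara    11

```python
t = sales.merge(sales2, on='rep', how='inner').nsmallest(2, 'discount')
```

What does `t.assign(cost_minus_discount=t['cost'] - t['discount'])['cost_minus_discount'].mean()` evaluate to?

3.0

merge on 'rep' (how='inner') → 4 rows:
   discount   rep  cost
0        18  Sara    11
1         1  Omar     4
2        23  Omar     4
3         1  Omar     4
take 2 rows with smallest discount:
   discount   rep  cost
1         1  Omar     4
3         1  Omar     4
add column cost_minus_discount = t['cost'] - t['discount']:
   discount   rep  cost  cost_minus_discount
1         1  Omar     4                    3
3         1  Omar     4                    3
Reading off the mean of column 'cost_minus_discount', we get 3.0.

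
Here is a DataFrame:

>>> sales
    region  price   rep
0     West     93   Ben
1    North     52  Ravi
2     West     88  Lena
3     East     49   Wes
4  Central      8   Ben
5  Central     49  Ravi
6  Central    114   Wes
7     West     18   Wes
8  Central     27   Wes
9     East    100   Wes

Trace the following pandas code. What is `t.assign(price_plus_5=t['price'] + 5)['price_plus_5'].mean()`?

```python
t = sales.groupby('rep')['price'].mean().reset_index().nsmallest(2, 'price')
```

55.5

group by rep, mean of price:
rep
Ben     50.5
Lena    88.0
Ravi    50.5
Wes     61.6
Name: price, dtype: float64
reset_index():
    rep  price
0   Ben   50.5
1  Lena   88.0
2  Ravi   50.5
3   Wes   61.6
take 2 rows with smallest price:
    rep  price
0   Ben   50.5
2  Ravi   50.5
add column price_plus_5 = t['price'] + 5:
    rep  price  price_plus_5
0   Ben   50.5          55.5
2  Ravi   50.5          55.5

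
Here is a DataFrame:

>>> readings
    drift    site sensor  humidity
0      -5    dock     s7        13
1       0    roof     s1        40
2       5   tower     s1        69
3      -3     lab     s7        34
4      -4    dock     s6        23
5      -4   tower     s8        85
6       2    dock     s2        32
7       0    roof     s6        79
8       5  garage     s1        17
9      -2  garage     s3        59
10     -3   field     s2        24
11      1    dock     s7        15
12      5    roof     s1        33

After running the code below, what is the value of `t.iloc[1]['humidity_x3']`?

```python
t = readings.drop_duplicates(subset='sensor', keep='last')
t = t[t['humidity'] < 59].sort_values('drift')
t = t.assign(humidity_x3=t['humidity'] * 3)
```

45

drop duplicate sensor (keep=last):
    drift    site sensor  humidity
5      -4   tower     s8        85
7       0    roof     s6        79
9      -2  garage     s3        59
10     -3   field     s2        24
11      1    dock     s7        15
12      5    roof     s1        33
filter rows where humidity < 59:
    drift   site sensor  humidity
10     -3  field     s2        24
11      1   dock     s7        15
12      5   roof     s1        33
sort by drift:
    drift   site sensor  humidity
10     -3  field     s2        24
11      1   dock     s7        15
12      5   roof     s1        33
add column humidity_x3 = t['humidity'] * 3:
    drift   site sensor  humidity  humidity_x3
10     -3  field     s2        24           72
11      1   dock     s7        15           45
12      5   roof     s1        33           99
Reading off the value at position 1, column 'humidity_x3', we get 45.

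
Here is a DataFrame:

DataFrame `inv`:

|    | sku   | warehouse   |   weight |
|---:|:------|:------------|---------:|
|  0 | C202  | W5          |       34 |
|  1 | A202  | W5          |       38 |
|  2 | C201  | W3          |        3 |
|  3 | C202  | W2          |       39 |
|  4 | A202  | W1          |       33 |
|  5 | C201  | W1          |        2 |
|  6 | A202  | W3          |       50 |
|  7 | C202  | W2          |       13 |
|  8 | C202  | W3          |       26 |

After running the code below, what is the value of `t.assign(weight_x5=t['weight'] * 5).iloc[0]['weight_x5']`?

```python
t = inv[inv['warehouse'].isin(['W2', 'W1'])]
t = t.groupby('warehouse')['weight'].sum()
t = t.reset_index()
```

175

filter rows where warehouse in ['W2', 'W1']:
    sku warehouse  weight
3  C202        W2      39
4  A202        W1      33
5  C201        W1       2
7  C202        W2      13
group by warehouse, sum of weight:
warehouse
W1    35
W2    52
Name: weight, dtype: int64
reset_index():
  warehouse  weight
0        W1      35
1        W2      52
add column weight_x5 = t['weight'] * 5:
  warehouse  weight  weight_x5
0        W1      35        175
1        W2      52        260
Reading off the value at position 0, column 'weight_x5', we get 175.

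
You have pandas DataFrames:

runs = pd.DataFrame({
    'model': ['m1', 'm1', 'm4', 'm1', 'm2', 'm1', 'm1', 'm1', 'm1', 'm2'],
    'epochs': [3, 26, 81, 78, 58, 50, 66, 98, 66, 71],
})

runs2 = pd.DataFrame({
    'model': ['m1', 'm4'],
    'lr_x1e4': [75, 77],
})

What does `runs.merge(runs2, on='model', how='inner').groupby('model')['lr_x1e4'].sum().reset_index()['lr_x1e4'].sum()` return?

merge on 'model' (how='inner') → 8 rows:
  model  epochs  lr_x1e4
0    m1       3       75
1    m1      26       75
2    m4      81       77
3    m1      78       75
4    m1      50       75
5    m1      66       75
6    m1      98       75
7    m1      66       75
group by model, sum of lr_x1e4:
model
m1    525
m4     77
Name: lr_x1e4, dtype: int64
reset_index():
  model  lr_x1e4
0    m1      525
1    m4       77
Then the sum of column 'lr_x1e4': 602

602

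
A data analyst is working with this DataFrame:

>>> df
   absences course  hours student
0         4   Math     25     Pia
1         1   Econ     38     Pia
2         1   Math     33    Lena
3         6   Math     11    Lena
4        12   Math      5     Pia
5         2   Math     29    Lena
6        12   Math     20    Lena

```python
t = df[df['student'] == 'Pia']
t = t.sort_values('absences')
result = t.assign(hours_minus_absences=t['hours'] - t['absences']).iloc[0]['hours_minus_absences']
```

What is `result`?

filter rows where student == 'Pia':
   absences course  hours student
0         4   Math     25     Pia
1         1   Econ     38     Pia
4        12   Math      5     Pia
sort by absences:
   absences course  hours student
1         1   Econ     38     Pia
0         4   Math     25     Pia
4        12   Math      5     Pia
add column hours_minus_absences = t['hours'] - t['absences']:
   absences course  hours student  hours_minus_absences
1         1   Econ     38     Pia                    37
0         4   Math     25     Pia                    21
4        12   Math      5     Pia                    -7

37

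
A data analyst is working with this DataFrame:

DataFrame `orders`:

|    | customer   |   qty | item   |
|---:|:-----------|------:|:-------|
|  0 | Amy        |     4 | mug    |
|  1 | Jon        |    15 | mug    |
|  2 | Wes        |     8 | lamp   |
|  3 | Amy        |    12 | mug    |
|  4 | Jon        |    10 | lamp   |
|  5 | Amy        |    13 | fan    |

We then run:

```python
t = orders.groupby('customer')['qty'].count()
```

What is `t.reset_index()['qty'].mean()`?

group by customer, count of qty:
customer
Amy    3
Jon    2
Wes    1
Name: qty, dtype: int64
reset_index():
  customer  qty
0      Amy    3
1      Jon    2
2      Wes    1
Taking the mean of column 'qty' gives 2.0.

2.0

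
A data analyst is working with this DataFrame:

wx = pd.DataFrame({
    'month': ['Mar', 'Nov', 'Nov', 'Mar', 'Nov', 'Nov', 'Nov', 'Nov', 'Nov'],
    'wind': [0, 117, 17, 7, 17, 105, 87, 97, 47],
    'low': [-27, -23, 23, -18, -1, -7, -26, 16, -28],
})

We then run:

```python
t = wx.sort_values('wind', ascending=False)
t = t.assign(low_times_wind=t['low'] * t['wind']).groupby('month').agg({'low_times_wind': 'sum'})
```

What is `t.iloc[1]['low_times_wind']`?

sort by wind descending:
  month  wind  low
1   Nov   117  -23
5   Nov   105   -7
7   Nov    97   16
6   Nov    87  -26
8   Nov    47  -28
2   Nov    17   23
4   Nov    17   -1
3   Mar     7  -18
0   Mar     0  -27
add column low_times_wind = t['low'] * t['wind']:
  month  wind  low  low_times_wind
1   Nov   117  -23           -2691
5   Nov   105   -7            -735
7   Nov    97   16            1552
6   Nov    87  -26           -2262
8   Nov    47  -28           -1316
2   Nov    17   23             391
4   Nov    17   -1             -17
3   Mar     7  -18            -126
0   Mar     0  -27               0
group by month, sum of low_times_wind:
       low_times_wind
month                
Mar              -126
Nov             -5078

-5078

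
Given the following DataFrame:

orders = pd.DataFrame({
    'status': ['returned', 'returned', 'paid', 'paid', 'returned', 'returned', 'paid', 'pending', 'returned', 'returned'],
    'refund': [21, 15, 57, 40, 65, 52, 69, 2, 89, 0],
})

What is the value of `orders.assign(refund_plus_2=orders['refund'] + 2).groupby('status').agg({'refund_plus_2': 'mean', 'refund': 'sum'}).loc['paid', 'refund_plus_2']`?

add column refund_plus_2 = orders['refund'] + 2:
     status  refund  refund_plus_2
0  returned      21             23
1  returned      15             17
2      paid      57             59
3      paid      40             42
4  returned      65             67
5  returned      52             54
6      paid      69             71
7   pending       2              4
8  returned      89             91
9  returned       0              2
group by status: mean(refund_plus_2), sum(refund):
          refund_plus_2  refund
status                         
paid          57.333333     166
pending        4.000000       2
returned      42.333333     242
value at row 'paid', column 'refund_plus_2' → 57.3333333333

57.3333333333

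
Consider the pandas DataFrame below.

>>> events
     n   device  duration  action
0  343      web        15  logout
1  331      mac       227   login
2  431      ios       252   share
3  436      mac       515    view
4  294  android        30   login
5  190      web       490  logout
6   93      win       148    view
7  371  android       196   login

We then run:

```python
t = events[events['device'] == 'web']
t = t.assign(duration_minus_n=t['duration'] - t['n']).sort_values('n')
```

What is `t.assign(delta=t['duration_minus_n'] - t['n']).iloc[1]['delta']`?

filter rows where device == 'web':
     n device  duration  action
0  343    web        15  logout
5  190    web       490  logout
add column duration_minus_n = t['duration'] - t['n']:
     n device  duration  action  duration_minus_n
0  343    web        15  logout              -328
5  190    web       490  logout               300
sort by n:
     n device  duration  action  duration_minus_n
5  190    web       490  logout               300
0  343    web        15  logout              -328
add column delta = t['duration_minus_n'] - t['n']:
     n device  duration  action  duration_minus_n  delta
5  190    web       490  logout               300    110
0  343    web        15  logout              -328   -671
Taking the value at position 1, column 'delta' gives -671.

-671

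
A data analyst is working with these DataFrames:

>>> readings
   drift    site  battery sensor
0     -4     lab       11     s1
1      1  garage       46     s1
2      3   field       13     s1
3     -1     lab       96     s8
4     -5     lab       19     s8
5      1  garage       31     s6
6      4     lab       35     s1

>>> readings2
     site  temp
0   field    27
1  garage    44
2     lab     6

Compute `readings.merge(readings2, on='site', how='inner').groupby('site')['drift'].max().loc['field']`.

3

merge on 'site' (how='inner') → 7 rows:
   drift    site  battery sensor  temp
0     -4     lab       11     s1     6
1      1  garage       46     s1    44
2      3   field       13     s1    27
3     -1     lab       96     s8     6
4     -5     lab       19     s8     6
5      1  garage       31     s6    44
6      4     lab       35     s1     6
group by site, max of drift:
site
field     3
garage    1
lab       4
Name: drift, dtype: int64
value at index 'field' → 3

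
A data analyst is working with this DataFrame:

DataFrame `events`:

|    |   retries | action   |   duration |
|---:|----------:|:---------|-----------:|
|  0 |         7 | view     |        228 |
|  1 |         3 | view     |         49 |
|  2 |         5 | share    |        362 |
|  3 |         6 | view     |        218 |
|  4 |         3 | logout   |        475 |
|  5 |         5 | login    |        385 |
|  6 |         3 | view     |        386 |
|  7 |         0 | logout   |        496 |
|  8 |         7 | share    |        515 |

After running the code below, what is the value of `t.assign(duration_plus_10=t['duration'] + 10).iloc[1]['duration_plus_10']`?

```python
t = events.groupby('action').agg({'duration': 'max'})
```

506

group by action, max of duration:
        duration
action          
login        385
logout       496
share        515
view         386
add column duration_plus_10 = t['duration'] + 10:
        duration  duration_plus_10
action                            
login        385               395
logout       496               506
share        515               525
view         386               396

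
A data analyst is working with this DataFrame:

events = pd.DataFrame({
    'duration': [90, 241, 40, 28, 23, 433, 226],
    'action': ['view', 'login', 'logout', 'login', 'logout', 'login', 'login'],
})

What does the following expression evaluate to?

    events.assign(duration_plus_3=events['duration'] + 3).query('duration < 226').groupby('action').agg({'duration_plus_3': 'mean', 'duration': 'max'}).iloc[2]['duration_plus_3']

add column duration_plus_3 = events['duration'] + 3:
   duration  action  duration_plus_3
0        90    view               93
1       241   login              244
2        40  logout               43
3        28   login               31
4        23  logout               26
5       433   login              436
6       226   login              229
filter rows where duration < 226:
   duration  action  duration_plus_3
0        90    view               93
2        40  logout               43
3        28   login               31
4        23  logout               26
group by action: mean(duration_plus_3), max(duration):
        duration_plus_3  duration
action                           
login              31.0        28
logout             34.5        40
view               93.0        90
So iloc[2]['duration_plus_3'] = 93.0.

93.0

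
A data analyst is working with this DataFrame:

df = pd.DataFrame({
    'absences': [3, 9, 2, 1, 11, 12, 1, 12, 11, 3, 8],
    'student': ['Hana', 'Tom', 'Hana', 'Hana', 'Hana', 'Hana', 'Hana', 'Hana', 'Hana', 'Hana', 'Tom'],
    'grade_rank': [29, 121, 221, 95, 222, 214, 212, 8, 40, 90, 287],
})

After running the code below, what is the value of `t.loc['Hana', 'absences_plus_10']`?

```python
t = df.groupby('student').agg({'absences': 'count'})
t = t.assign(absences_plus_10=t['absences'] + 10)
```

group by student, count of absences:
         absences
student          
Hana            9
Tom             2
add column absences_plus_10 = t['absences'] + 10:
         absences  absences_plus_10
student                            
Hana            9                19
Tom             2                12
Reading off the value at row 'Hana', column 'absences_plus_10', we get 19.

19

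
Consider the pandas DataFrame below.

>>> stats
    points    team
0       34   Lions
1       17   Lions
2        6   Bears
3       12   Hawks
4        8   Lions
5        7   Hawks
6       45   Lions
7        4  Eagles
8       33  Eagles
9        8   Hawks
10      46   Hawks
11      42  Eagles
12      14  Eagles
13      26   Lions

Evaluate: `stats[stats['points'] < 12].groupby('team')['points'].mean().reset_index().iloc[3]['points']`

8.0

filter rows where points < 12:
   points    team
2       6   Bears
4       8   Lions
5       7   Hawks
7       4  Eagles
9       8   Hawks
group by team, mean of points:
team
Bears     6.0
Eagles    4.0
Hawks     7.5
Lions     8.0
Name: points, dtype: float64
reset_index():
     team  points
0   Bears     6.0
1  Eagles     4.0
2   Hawks     7.5
3   Lions     8.0
The value at position 3, column 'points' is 8.0.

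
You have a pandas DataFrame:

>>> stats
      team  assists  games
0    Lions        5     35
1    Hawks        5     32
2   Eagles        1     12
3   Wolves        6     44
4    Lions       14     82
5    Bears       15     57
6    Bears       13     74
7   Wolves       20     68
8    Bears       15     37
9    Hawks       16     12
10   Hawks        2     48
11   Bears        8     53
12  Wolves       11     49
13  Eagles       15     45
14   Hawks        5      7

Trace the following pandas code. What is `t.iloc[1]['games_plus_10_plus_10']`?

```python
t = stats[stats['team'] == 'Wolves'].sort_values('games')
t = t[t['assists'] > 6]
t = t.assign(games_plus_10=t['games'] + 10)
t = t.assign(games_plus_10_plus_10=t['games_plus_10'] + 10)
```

filter rows where team == 'Wolves':
      team  assists  games
3   Wolves        6     44
7   Wolves       20     68
12  Wolves       11     49
sort by games:
      team  assists  games
3   Wolves        6     44
12  Wolves       11     49
7   Wolves       20     68
filter rows where assists > 6:
      team  assists  games
12  Wolves       11     49
7   Wolves       20     68
add column games_plus_10 = t['games'] + 10:
      team  assists  games  games_plus_10
12  Wolves       11     49             59
7   Wolves       20     68             78
add column games_plus_10_plus_10 = t['games_plus_10'] + 10:
      team  assists  games  games_plus_10  games_plus_10_plus_10
12  Wolves       11     49             59                     69
7   Wolves       20     68             78                     88
So iloc[1]['games_plus_10_plus_10'] = 88.

88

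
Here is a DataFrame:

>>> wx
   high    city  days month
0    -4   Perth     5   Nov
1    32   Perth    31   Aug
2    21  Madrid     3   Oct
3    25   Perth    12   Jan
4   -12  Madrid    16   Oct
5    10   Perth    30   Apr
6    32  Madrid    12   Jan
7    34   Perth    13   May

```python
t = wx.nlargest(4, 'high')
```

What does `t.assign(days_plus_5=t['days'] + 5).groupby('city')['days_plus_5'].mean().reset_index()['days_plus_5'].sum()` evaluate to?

take 4 rows with largest high:
   high    city  days month
7    34   Perth    13   May
1    32   Perth    31   Aug
6    32  Madrid    12   Jan
3    25   Perth    12   Jan
add column days_plus_5 = t['days'] + 5:
   high    city  days month  days_plus_5
7    34   Perth    13   May           18
1    32   Perth    31   Aug           36
6    32  Madrid    12   Jan           17
3    25   Perth    12   Jan           17
group by city, mean of days_plus_5:
city
Madrid    17.000000
Perth     23.666667
Name: days_plus_5, dtype: float64
reset_index():
     city  days_plus_5
0  Madrid    17.000000
1   Perth    23.666667

40.6666666667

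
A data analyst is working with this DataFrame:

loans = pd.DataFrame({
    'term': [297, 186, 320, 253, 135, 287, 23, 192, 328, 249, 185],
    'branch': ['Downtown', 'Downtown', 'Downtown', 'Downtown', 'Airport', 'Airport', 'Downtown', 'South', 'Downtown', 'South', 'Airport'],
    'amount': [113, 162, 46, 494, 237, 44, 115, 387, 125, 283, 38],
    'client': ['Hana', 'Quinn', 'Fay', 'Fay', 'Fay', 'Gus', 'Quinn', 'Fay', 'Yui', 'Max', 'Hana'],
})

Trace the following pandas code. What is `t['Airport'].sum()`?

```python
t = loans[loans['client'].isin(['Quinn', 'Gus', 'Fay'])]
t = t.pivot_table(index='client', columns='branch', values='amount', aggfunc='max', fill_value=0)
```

281

filter rows where client in ['Quinn', 'Gus', 'Fay']:
   term    branch  amount client
1   186  Downtown     162  Quinn
2   320  Downtown      46    Fay
3   253  Downtown     494    Fay
4   135   Airport     237    Fay
5   287   Airport      44    Gus
6    23  Downtown     115  Quinn
7   192     South     387    Fay
pivot: rows=client, cols=branch, max(amount):
branch  Airport  Downtown  South
client                          
Fay         237       494    387
Gus          44         0      0
Quinn         0       162      0
So sum() = 281.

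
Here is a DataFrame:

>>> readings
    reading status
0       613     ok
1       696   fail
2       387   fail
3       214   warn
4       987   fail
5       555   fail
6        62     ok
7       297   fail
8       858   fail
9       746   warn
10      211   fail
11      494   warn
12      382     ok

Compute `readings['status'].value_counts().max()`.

value_counts of status:
status
fail    7
ok      3
warn    3
Name: count, dtype: int64
The max of the resulting series is 7.

7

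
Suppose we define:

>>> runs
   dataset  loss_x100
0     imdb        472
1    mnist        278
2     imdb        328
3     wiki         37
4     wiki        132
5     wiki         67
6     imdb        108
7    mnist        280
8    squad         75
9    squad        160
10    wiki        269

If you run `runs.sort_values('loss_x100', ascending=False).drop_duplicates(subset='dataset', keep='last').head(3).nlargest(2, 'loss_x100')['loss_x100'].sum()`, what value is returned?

sort by loss_x100 descending:
   dataset  loss_x100
0     imdb        472
2     imdb        328
7    mnist        280
1    mnist        278
10    wiki        269
9    squad        160
4     wiki        132
6     imdb        108
8    squad         75
5     wiki         67
3     wiki         37
drop duplicate dataset (keep=last):
  dataset  loss_x100
1   mnist        278
6    imdb        108
8   squad         75
3    wiki         37
take first 3 rows:
  dataset  loss_x100
1   mnist        278
6    imdb        108
8   squad         75
take 2 rows with largest loss_x100:
  dataset  loss_x100
1   mnist        278
6    imdb        108

386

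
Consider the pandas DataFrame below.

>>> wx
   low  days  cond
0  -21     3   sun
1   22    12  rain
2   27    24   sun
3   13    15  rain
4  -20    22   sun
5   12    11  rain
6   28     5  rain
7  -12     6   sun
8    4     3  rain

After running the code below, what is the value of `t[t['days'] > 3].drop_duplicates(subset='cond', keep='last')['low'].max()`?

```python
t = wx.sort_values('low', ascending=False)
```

12

sort by low descending:
   low  days  cond
6   28     5  rain
2   27    24   sun
1   22    12  rain
3   13    15  rain
5   12    11  rain
8    4     3  rain
7  -12     6   sun
4  -20    22   sun
0  -21     3   sun
filter rows where days > 3:
   low  days  cond
6   28     5  rain
2   27    24   sun
1   22    12  rain
3   13    15  rain
5   12    11  rain
7  -12     6   sun
4  -20    22   sun
drop duplicate cond (keep=last):
   low  days  cond
5   12    11  rain
4  -20    22   sun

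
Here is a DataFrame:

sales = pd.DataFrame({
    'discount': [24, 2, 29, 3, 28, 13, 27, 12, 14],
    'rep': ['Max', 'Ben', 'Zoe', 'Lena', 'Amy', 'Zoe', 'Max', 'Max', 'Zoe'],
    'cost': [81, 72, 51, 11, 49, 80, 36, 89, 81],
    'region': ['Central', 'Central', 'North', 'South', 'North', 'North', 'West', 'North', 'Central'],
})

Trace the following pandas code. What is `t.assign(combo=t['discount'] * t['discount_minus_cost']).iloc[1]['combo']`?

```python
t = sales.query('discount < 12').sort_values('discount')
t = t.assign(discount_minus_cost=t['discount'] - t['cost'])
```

-24

filter rows where discount < 12:
   discount   rep  cost   region
1         2   Ben    72  Central
3         3  Lena    11    South
sort by discount:
   discount   rep  cost   region
1         2   Ben    72  Central
3         3  Lena    11    South
add column discount_minus_cost = t['discount'] - t['cost']:
   discount   rep  cost   region  discount_minus_cost
1         2   Ben    72  Central                  -70
3         3  Lena    11    South                   -8
add column combo = t['discount'] * t['discount_minus_cost']:
   discount   rep  cost   region  discount_minus_cost  combo
1         2   Ben    72  Central                  -70   -140
3         3  Lena    11    South                   -8    -24
Taking the value at position 1, column 'combo' gives -24.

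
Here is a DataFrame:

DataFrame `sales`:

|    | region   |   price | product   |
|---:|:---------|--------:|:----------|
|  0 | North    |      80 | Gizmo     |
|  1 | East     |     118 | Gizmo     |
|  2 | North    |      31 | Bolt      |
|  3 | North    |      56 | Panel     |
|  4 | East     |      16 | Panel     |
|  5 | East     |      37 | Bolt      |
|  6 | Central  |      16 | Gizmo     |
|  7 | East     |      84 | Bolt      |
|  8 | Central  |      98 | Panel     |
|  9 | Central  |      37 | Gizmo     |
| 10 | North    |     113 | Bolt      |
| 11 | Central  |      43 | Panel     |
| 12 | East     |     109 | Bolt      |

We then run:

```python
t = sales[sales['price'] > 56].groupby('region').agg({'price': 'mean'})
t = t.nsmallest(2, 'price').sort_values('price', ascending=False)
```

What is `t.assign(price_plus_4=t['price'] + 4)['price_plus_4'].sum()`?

202.5

filter rows where price > 56:
     region  price product
0     North     80   Gizmo
1      East    118   Gizmo
7      East     84    Bolt
8   Central     98   Panel
10    North    113    Bolt
12     East    109    Bolt
group by region, mean of price:
              price
region             
Central   98.000000
East     103.666667
North     96.500000
take 2 rows with smallest price:
         price
region        
North     96.5
Central   98.0
sort by price descending:
         price
region        
Central   98.0
North     96.5
add column price_plus_4 = t['price'] + 4:
         price  price_plus_4
region                      
Central   98.0         102.0
North     96.5         100.5
sum of column 'price_plus_4' → 202.5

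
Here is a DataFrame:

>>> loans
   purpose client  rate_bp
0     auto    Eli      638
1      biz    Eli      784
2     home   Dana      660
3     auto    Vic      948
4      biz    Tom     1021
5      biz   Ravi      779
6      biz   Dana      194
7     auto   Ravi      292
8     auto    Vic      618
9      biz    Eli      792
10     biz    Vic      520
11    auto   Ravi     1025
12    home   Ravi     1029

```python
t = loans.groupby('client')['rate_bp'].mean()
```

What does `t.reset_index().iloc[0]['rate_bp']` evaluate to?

427.0

group by client, mean of rate_bp:
client
Dana     427.000000
Eli      738.000000
Ravi     781.250000
Tom     1021.000000
Vic      695.333333
Name: rate_bp, dtype: float64
reset_index():
  client      rate_bp
0   Dana   427.000000
1    Eli   738.000000
2   Ravi   781.250000
3    Tom  1021.000000
4    Vic   695.333333
Then the value at position 0, column 'rate_bp': 427.0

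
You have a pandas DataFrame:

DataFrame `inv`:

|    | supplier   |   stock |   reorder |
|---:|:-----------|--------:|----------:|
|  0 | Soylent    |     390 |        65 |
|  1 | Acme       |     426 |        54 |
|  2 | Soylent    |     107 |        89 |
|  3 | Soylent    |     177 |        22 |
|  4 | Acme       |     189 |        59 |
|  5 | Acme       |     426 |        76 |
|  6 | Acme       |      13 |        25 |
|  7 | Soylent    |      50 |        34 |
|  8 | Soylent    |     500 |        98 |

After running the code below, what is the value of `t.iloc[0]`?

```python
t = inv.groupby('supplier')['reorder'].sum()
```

214

group by supplier, sum of reorder:
supplier
Acme       214
Soylent    308
Name: reorder, dtype: int64
So iloc[0] = 214.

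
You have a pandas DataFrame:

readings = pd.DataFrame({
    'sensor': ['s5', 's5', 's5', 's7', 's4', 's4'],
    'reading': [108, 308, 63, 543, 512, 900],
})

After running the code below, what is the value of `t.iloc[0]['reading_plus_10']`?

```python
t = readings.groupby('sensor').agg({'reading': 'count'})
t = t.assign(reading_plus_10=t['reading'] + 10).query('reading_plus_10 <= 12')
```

12

group by sensor, count of reading:
        reading
sensor         
s4            2
s5            3
s7            1
add column reading_plus_10 = t['reading'] + 10:
        reading  reading_plus_10
sensor                          
s4            2               12
s5            3               13
s7            1               11
filter rows where reading_plus_10 <= 12:
        reading  reading_plus_10
sensor                          
s4            2               12
s7            1               11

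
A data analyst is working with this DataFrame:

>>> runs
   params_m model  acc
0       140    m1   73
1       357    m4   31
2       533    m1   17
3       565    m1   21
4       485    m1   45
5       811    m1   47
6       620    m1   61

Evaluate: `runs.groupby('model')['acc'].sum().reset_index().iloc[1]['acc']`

31

group by model, sum of acc:
model
m1    264
m4     31
Name: acc, dtype: int64
reset_index():
  model  acc
0    m1  264
1    m4   31
Hence 31.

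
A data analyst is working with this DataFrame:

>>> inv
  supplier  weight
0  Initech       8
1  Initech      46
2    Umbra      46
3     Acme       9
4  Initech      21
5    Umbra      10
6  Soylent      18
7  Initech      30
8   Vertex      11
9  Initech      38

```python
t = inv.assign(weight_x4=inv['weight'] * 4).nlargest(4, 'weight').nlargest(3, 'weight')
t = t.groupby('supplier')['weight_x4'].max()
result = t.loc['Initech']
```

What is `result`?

add column weight_x4 = inv['weight'] * 4:
  supplier  weight  weight_x4
0  Initech       8         32
1  Initech      46        184
2    Umbra      46        184
3     Acme       9         36
4  Initech      21         84
5    Umbra      10         40
6  Soylent      18         72
7  Initech      30        120
8   Vertex      11         44
9  Initech      38        152
take 4 rows with largest weight:
  supplier  weight  weight_x4
1  Initech      46        184
2    Umbra      46        184
9  Initech      38        152
7  Initech      30        120
take 3 rows with largest weight:
  supplier  weight  weight_x4
1  Initech      46        184
2    Umbra      46        184
9  Initech      38        152
group by supplier, max of weight_x4:
supplier
Initech    184
Umbra      184
Name: weight_x4, dtype: int64
Taking the value at index 'Initech' gives 184.

184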